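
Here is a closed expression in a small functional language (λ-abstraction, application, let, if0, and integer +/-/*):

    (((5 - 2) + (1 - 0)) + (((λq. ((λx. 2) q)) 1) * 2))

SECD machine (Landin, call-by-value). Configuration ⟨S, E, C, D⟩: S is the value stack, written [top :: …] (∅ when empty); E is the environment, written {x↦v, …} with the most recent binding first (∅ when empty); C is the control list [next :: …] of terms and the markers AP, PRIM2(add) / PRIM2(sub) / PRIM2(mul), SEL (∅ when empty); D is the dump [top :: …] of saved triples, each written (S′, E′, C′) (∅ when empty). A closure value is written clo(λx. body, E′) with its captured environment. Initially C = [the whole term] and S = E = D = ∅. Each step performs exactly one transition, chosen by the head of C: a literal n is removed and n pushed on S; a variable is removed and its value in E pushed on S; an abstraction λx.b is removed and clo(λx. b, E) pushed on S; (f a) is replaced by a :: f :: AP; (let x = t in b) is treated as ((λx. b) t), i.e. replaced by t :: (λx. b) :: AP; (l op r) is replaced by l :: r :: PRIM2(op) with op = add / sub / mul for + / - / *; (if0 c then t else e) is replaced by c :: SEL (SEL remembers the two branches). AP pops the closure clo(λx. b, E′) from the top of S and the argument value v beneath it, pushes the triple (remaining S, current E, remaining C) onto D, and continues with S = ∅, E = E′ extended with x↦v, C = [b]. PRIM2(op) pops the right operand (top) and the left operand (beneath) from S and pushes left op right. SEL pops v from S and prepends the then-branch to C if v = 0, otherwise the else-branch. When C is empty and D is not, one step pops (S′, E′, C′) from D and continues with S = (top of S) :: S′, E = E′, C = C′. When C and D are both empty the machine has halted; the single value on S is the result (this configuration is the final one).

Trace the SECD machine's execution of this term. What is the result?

Answer: 8

Derivation:
step 0: <S=∅, E=∅, C=[(((5 - 2) + (1 - 0)) + (((λq. ((λx. 2) q)) 1) * 2))], D=∅>
step 1: <S=∅, E=∅, C=[((5 - 2) + (1 - 0)) :: (((λq. ((λx. 2) q)) 1) * 2) :: PRIM2(add)], D=∅>
step 2: <S=∅, E=∅, C=[(5 - 2) :: (1 - 0) :: PRIM2(add) :: (((λq. ((λx. 2) q)) 1) * 2) :: PRIM2(add)], D=∅>
step 3: <S=∅, E=∅, C=[5 :: 2 :: PRIM2(sub) :: (1 - 0) :: PRIM2(add) :: (((λq. ((λx. 2) q)) 1) * 2) :: PRIM2(add)], D=∅>
step 4: <S=[5], E=∅, C=[2 :: PRIM2(sub) :: (1 - 0) :: PRIM2(add) :: (((λq. ((λx. 2) q)) 1) * 2) :: PRIM2(add)], D=∅>
step 5: <S=[2 :: 5], E=∅, C=[PRIM2(sub) :: (1 - 0) :: PRIM2(add) :: (((λq. ((λx. 2) q)) 1) * 2) :: PRIM2(add)], D=∅>
step 6: <S=[3], E=∅, C=[(1 - 0) :: PRIM2(add) :: (((λq. ((λx. 2) q)) 1) * 2) :: PRIM2(add)], D=∅>
step 7: <S=[3], E=∅, C=[1 :: 0 :: PRIM2(sub) :: PRIM2(add) :: (((λq. ((λx. 2) q)) 1) * 2) :: PRIM2(add)], D=∅>
step 8: <S=[1 :: 3], E=∅, C=[0 :: PRIM2(sub) :: PRIM2(add) :: (((λq. ((λx. 2) q)) 1) * 2) :: PRIM2(add)], D=∅>
step 9: <S=[0 :: 1 :: 3], E=∅, C=[PRIM2(sub) :: PRIM2(add) :: (((λq. ((λx. 2) q)) 1) * 2) :: PRIM2(add)], D=∅>
step 10: <S=[1 :: 3], E=∅, C=[PRIM2(add) :: (((λq. ((λx. 2) q)) 1) * 2) :: PRIM2(add)], D=∅>
step 11: <S=[4], E=∅, C=[(((λq. ((λx. 2) q)) 1) * 2) :: PRIM2(add)], D=∅>
step 12: <S=[4], E=∅, C=[((λq. ((λx. 2) q)) 1) :: 2 :: PRIM2(mul) :: PRIM2(add)], D=∅>
step 13: <S=[4], E=∅, C=[1 :: (λq. ((λx. 2) q)) :: AP :: 2 :: PRIM2(mul) :: PRIM2(add)], D=∅>
step 14: <S=[1 :: 4], E=∅, C=[(λq. ((λx. 2) q)) :: AP :: 2 :: PRIM2(mul) :: PRIM2(add)], D=∅>
step 15: <S=[clo(λq. ((λx. 2) q), ∅) :: 1 :: 4], E=∅, C=[AP :: 2 :: PRIM2(mul) :: PRIM2(add)], D=∅>
step 16: <S=∅, E={q↦1}, C=[((λx. 2) q)], D=[([4], ∅, [2 :: PRIM2(mul) :: PRIM2(add)])]>
step 17: <S=∅, E={q↦1}, C=[q :: (λx. 2) :: AP], D=[([4], ∅, [2 :: PRIM2(mul) :: PRIM2(add)])]>
step 18: <S=[1], E={q↦1}, C=[(λx. 2) :: AP], D=[([4], ∅, [2 :: PRIM2(mul) :: PRIM2(add)])]>
step 19: <S=[clo(λx. 2, {q↦1}) :: 1], E={q↦1}, C=[AP], D=[([4], ∅, [2 :: PRIM2(mul) :: PRIM2(add)])]>
step 20: <S=∅, E={x↦1, q↦1}, C=[2], D=[(∅, {q↦1}, ∅) :: ([4], ∅, [2 :: PRIM2(mul) :: PRIM2(add)])]>
step 21: <S=[2], E={x↦1, q↦1}, C=∅, D=[(∅, {q↦1}, ∅) :: ([4], ∅, [2 :: PRIM2(mul) :: PRIM2(add)])]>
step 22: <S=[2], E={q↦1}, C=∅, D=[([4], ∅, [2 :: PRIM2(mul) :: PRIM2(add)])]>
step 23: <S=[2 :: 4], E=∅, C=[2 :: PRIM2(mul) :: PRIM2(add)], D=∅>
step 24: <S=[2 :: 2 :: 4], E=∅, C=[PRIM2(mul) :: PRIM2(add)], D=∅>
step 25: <S=[4 :: 4], E=∅, C=[PRIM2(add)], D=∅>
step 26: <S=[8], E=∅, C=∅, D=∅>
→ final value 8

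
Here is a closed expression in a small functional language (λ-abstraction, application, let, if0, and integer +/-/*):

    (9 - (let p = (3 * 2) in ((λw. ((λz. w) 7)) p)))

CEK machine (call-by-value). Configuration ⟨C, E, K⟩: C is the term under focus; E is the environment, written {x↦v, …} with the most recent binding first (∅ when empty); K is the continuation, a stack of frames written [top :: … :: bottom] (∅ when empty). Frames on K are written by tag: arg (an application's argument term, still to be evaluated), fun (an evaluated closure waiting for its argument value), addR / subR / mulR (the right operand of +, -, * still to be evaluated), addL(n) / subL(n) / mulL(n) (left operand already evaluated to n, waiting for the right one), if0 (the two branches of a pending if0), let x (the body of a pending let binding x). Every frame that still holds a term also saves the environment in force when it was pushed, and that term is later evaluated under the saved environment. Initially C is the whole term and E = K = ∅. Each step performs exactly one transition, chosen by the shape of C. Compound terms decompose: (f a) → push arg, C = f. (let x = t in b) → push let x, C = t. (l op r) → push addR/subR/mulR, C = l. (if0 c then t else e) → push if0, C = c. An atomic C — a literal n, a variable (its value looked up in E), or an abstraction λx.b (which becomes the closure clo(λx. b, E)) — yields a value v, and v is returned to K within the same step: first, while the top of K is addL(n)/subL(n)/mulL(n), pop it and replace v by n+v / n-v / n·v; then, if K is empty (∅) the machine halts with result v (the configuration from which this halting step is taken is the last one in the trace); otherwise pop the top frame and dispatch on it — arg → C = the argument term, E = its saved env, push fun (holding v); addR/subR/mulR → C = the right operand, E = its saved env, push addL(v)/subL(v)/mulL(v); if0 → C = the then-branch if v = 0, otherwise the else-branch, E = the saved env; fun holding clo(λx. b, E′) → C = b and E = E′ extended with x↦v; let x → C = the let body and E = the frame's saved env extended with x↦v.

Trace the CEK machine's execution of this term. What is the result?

t=0: <C=(9 - (let p = (3 * 2) in ((λw. ((λz. w) 7)) p))), E=∅, K=∅>
t=1: <C=9, E=∅, K=[subR]>
t=2: <C=(let p = (3 * 2) in ((λw. ((λz. w) 7)) p)), E=∅, K=[subL(9)]>
t=3: <C=(3 * 2), E=∅, K=[let p :: subL(9)]>
t=4: <C=3, E=∅, K=[mulR :: let p :: subL(9)]>
t=5: <C=2, E=∅, K=[mulL(3) :: let p :: subL(9)]>
t=6: <C=((λw. ((λz. w) 7)) p), E={p↦6}, K=[subL(9)]>
t=7: <C=(λw. ((λz. w) 7)), E={p↦6}, K=[arg :: subL(9)]>
t=8: <C=p, E={p↦6}, K=[fun :: subL(9)]>
t=9: <C=((λz. w) 7), E={w↦6, p↦6}, K=[subL(9)]>
t=10: <C=(λz. w), E={w↦6, p↦6}, K=[arg :: subL(9)]>
t=11: <C=7, E={w↦6, p↦6}, K=[fun :: subL(9)]>
t=12: <C=w, E={z↦7, w↦6, p↦6}, K=[subL(9)]>
→ final value 3

Answer: 3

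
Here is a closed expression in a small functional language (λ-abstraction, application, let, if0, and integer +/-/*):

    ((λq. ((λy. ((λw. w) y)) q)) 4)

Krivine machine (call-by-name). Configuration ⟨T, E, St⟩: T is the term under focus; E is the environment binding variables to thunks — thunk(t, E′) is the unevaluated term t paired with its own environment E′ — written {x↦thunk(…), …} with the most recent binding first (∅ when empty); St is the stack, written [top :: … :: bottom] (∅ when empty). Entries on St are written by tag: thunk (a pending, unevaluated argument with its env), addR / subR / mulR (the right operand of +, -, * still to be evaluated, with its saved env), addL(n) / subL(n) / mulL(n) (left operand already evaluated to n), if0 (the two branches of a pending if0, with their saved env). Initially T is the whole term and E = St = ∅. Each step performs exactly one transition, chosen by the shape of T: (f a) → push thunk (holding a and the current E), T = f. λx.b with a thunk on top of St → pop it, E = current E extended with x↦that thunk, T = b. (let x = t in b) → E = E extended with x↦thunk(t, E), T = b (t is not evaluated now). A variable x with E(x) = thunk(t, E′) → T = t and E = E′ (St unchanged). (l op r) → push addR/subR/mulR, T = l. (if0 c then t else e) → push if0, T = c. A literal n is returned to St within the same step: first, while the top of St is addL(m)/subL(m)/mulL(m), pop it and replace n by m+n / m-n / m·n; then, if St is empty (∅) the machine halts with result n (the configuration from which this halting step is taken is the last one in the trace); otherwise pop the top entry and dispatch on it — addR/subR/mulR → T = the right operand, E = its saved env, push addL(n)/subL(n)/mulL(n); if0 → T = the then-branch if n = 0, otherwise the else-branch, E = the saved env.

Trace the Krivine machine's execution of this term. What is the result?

Answer: 4

Execution trace:
0. <T=((λq. ((λy. ((λw. w) y)) q)) 4), E=∅, St=∅>
1. <T=(λq. ((λy. ((λw. w) y)) q)), E=∅, St=[thunk]>
2. <T=((λy. ((λw. w) y)) q), E={q↦thunk(4, ∅)}, St=∅>
3. <T=(λy. ((λw. w) y)), E={q↦thunk(4, ∅)}, St=[thunk]>
4. <T=((λw. w) y), E={y↦thunk(q, {q↦thunk(4, ∅)}), q↦thunk(4, ∅)}, St=∅>
5. <T=(λw. w), E={y↦thunk(q, {q↦thunk(4, ∅)}), q↦thunk(4, ∅)}, St=[thunk]>
6. <T=w, E={w↦thunk(y, {y↦thunk(q, {q↦thunk(4, ∅)}), q↦thunk(4, ∅)}), y↦thunk(q, {q↦thunk(4, ∅)}), q↦thunk(4, ∅)}, St=∅>
7. <T=y, E={y↦thunk(q, {q↦thunk(4, ∅)}), q↦thunk(4, ∅)}, St=∅>
8. <T=q, E={q↦thunk(4, ∅)}, St=∅>
9. <T=4, E=∅, St=∅>
→ final value 4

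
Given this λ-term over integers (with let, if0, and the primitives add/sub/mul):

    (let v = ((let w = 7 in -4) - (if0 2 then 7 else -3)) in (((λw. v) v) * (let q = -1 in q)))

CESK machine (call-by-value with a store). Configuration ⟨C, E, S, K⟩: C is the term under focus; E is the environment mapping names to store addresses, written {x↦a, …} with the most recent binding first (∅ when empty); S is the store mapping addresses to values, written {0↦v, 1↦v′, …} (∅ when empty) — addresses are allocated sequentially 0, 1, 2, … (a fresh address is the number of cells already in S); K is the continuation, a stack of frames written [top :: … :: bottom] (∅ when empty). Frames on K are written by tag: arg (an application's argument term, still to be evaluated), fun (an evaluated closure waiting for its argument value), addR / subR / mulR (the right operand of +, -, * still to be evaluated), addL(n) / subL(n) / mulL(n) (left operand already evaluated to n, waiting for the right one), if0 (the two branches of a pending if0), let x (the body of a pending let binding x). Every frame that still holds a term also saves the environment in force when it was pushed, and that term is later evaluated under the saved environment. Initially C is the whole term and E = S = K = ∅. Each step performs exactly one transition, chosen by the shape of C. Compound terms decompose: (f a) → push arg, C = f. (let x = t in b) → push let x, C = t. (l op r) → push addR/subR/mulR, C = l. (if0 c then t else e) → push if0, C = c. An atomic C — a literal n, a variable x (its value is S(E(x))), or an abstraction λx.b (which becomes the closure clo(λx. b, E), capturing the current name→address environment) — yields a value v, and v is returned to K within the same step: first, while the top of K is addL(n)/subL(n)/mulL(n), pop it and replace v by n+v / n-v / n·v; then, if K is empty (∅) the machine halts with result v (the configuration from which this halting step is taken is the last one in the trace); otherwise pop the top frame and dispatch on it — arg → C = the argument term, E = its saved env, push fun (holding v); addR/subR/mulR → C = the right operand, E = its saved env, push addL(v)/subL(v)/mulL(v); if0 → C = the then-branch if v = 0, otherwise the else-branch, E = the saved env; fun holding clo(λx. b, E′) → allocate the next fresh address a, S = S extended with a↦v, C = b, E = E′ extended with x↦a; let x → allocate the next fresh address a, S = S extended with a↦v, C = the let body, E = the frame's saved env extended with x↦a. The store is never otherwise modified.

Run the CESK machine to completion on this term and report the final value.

Answer: 1

Execution trace:
[0] [C=(let v = ((let w = 7 in -4) - (if0 2 then 7 else -3)) in (((λw. v) v) * (let q = -1 in q))) | E=∅ | S=∅ | K=∅]
[1] [C=((let w = 7 in -4) - (if0 2 then 7 else -3)) | E=∅ | S=∅ | K=[let v]]
[2] [C=(let w = 7 in -4) | E=∅ | S=∅ | K=[subR :: let v]]
[3] [C=7 | E=∅ | S=∅ | K=[let w :: subR :: let v]]
[4] [C=-4 | E={w↦0} | S={0↦7} | K=[subR :: let v]]
[5] [C=(if0 2 then 7 else -3) | E=∅ | S={0↦7} | K=[subL(-4) :: let v]]
[6] [C=2 | E=∅ | S={0↦7} | K=[if0 :: subL(-4) :: let v]]
[7] [C=-3 | E=∅ | S={0↦7} | K=[subL(-4) :: let v]]
[8] [C=(((λw. v) v) * (let q = -1 in q)) | E={v↦1} | S={0↦7, 1↦-1} | K=∅]
[9] [C=((λw. v) v) | E={v↦1} | S={0↦7, 1↦-1} | K=[mulR]]
[10] [C=(λw. v) | E={v↦1} | S={0↦7, 1↦-1} | K=[arg :: mulR]]
[11] [C=v | E={v↦1} | S={0↦7, 1↦-1} | K=[fun :: mulR]]
[12] [C=v | E={w↦2, v↦1} | S={0↦7, 1↦-1, 2↦-1} | K=[mulR]]
[13] [C=(let q = -1 in q) | E={v↦1} | S={0↦7, 1↦-1, 2↦-1} | K=[mulL(-1)]]
[14] [C=-1 | E={v↦1} | S={0↦7, 1↦-1, 2↦-1} | K=[let q :: mulL(-1)]]
[15] [C=q | E={q↦3, v↦1} | S={0↦7, 1↦-1, 2↦-1, 3↦-1} | K=[mulL(-1)]]
→ final value 1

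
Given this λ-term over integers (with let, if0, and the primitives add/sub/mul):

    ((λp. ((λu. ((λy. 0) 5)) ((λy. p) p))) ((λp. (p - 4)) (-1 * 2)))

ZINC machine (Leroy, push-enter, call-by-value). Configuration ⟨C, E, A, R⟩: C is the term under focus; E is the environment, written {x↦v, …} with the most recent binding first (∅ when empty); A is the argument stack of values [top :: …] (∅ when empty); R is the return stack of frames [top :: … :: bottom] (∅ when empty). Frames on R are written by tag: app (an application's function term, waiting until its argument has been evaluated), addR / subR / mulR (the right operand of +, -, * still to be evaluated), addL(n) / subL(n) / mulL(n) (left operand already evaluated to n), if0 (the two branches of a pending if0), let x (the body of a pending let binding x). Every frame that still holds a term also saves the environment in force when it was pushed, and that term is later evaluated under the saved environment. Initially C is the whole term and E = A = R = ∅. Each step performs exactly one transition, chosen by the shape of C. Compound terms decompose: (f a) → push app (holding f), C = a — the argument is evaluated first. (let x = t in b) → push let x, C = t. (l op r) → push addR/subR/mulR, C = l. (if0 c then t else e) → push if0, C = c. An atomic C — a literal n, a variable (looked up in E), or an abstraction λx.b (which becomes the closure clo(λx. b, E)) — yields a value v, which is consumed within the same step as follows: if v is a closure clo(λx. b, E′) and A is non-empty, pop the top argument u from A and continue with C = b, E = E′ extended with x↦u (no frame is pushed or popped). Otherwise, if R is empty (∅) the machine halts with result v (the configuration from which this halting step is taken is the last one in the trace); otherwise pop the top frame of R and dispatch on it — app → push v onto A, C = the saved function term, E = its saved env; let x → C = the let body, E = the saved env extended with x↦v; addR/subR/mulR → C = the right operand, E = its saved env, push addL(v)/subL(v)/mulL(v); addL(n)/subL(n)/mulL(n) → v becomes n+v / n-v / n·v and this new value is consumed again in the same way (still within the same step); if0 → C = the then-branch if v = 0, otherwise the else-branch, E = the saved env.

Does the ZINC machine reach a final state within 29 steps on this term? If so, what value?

step 0: ⟨C=((λp. ((λu. ((λy. 0) 5)) ((λy. p) p))) ((λp. (p - 4)) (-1 * 2))); E=∅; A=∅; R=∅⟩
step 1: ⟨C=((λp. (p - 4)) (-1 * 2)); E=∅; A=∅; R=[app]⟩
step 2: ⟨C=(-1 * 2); E=∅; A=∅; R=[app :: app]⟩
step 3: ⟨C=-1; E=∅; A=∅; R=[mulR :: app :: app]⟩
step 4: ⟨C=2; E=∅; A=∅; R=[mulL(-1) :: app :: app]⟩
step 5: ⟨C=(λp. (p - 4)); E=∅; A=[-2]; R=[app]⟩
step 6: ⟨C=(p - 4); E={p↦-2}; A=∅; R=[app]⟩
step 7: ⟨C=p; E={p↦-2}; A=∅; R=[subR :: app]⟩
step 8: ⟨C=4; E={p↦-2}; A=∅; R=[subL(-2) :: app]⟩
step 9: ⟨C=(λp. ((λu. ((λy. 0) 5)) ((λy. p) p))); E=∅; A=[-6]; R=∅⟩
step 10: ⟨C=((λu. ((λy. 0) 5)) ((λy. p) p)); E={p↦-6}; A=∅; R=∅⟩
step 11: ⟨C=((λy. p) p); E={p↦-6}; A=∅; R=[app]⟩
step 12: ⟨C=p; E={p↦-6}; A=∅; R=[app :: app]⟩
step 13: ⟨C=(λy. p); E={p↦-6}; A=[-6]; R=[app]⟩
step 14: ⟨C=p; E={y↦-6, p↦-6}; A=∅; R=[app]⟩
step 15: ⟨C=(λu. ((λy. 0) 5)); E={p↦-6}; A=[-6]; R=∅⟩
step 16: ⟨C=((λy. 0) 5); E={u↦-6, p↦-6}; A=∅; R=∅⟩
step 17: ⟨C=5; E={u↦-6, p↦-6}; A=∅; R=[app]⟩
step 18: ⟨C=(λy. 0); E={u↦-6, p↦-6}; A=[5]; R=∅⟩
step 19: ⟨C=0; E={y↦5, u↦-6, p↦-6}; A=∅; R=∅⟩
→ final value 0

Answer: 0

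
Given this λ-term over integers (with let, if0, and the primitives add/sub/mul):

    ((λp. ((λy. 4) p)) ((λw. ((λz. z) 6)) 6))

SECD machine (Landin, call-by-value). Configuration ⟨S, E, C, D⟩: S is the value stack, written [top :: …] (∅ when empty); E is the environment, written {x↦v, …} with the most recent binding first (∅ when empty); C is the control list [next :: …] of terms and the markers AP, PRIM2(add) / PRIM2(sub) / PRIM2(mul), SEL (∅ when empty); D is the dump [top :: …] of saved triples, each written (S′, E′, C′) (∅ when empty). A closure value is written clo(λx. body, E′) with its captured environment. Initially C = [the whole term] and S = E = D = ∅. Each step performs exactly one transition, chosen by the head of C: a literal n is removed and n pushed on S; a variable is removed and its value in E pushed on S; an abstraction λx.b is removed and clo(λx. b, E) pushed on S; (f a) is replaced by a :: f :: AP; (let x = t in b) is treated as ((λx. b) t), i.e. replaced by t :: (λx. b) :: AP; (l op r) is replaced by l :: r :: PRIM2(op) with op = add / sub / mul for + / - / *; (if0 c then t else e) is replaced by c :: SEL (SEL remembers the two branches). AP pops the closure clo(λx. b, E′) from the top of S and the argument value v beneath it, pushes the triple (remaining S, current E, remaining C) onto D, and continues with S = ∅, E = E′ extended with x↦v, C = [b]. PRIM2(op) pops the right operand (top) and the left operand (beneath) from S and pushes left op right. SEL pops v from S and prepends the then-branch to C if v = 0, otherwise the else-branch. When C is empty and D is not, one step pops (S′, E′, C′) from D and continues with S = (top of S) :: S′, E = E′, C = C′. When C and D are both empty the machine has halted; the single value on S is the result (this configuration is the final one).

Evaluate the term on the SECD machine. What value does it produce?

[0] <S=∅, E=∅, C=[((λp. ((λy. 4) p)) ((λw. ((λz. z) 6)) 6))], D=∅>
[1] <S=∅, E=∅, C=[((λw. ((λz. z) 6)) 6) :: (λp. ((λy. 4) p)) :: AP], D=∅>
[2] <S=∅, E=∅, C=[6 :: (λw. ((λz. z) 6)) :: AP :: (λp. ((λy. 4) p)) :: AP], D=∅>
[3] <S=[6], E=∅, C=[(λw. ((λz. z) 6)) :: AP :: (λp. ((λy. 4) p)) :: AP], D=∅>
[4] <S=[clo(λw. ((λz. z) 6), ∅) :: 6], E=∅, C=[AP :: (λp. ((λy. 4) p)) :: AP], D=∅>
[5] <S=∅, E={w↦6}, C=[((λz. z) 6)], D=[(∅, ∅, [(λp. ((λy. 4) p)) :: AP])]>
[6] <S=∅, E={w↦6}, C=[6 :: (λz. z) :: AP], D=[(∅, ∅, [(λp. ((λy. 4) p)) :: AP])]>
[7] <S=[6], E={w↦6}, C=[(λz. z) :: AP], D=[(∅, ∅, [(λp. ((λy. 4) p)) :: AP])]>
[8] <S=[clo(λz. z, {w↦6}) :: 6], E={w↦6}, C=[AP], D=[(∅, ∅, [(λp. ((λy. 4) p)) :: AP])]>
[9] <S=∅, E={z↦6, w↦6}, C=[z], D=[(∅, {w↦6}, ∅) :: (∅, ∅, [(λp. ((λy. 4) p)) :: AP])]>
[10] <S=[6], E={z↦6, w↦6}, C=∅, D=[(∅, {w↦6}, ∅) :: (∅, ∅, [(λp. ((λy. 4) p)) :: AP])]>
[11] <S=[6], E={w↦6}, C=∅, D=[(∅, ∅, [(λp. ((λy. 4) p)) :: AP])]>
[12] <S=[6], E=∅, C=[(λp. ((λy. 4) p)) :: AP], D=∅>
[13] <S=[clo(λp. ((λy. 4) p), ∅) :: 6], E=∅, C=[AP], D=∅>
[14] <S=∅, E={p↦6}, C=[((λy. 4) p)], D=[(∅, ∅, ∅)]>
[15] <S=∅, E={p↦6}, C=[p :: (λy. 4) :: AP], D=[(∅, ∅, ∅)]>
[16] <S=[6], E={p↦6}, C=[(λy. 4) :: AP], D=[(∅, ∅, ∅)]>
[17] <S=[clo(λy. 4, {p↦6}) :: 6], E={p↦6}, C=[AP], D=[(∅, ∅, ∅)]>
[18] <S=∅, E={y↦6, p↦6}, C=[4], D=[(∅, {p↦6}, ∅) :: (∅, ∅, ∅)]>
[19] <S=[4], E={y↦6, p↦6}, C=∅, D=[(∅, {p↦6}, ∅) :: (∅, ∅, ∅)]>
[20] <S=[4], E={p↦6}, C=∅, D=[(∅, ∅, ∅)]>
[21] <S=[4], E=∅, C=∅, D=∅>
→ final value 4

Answer: 4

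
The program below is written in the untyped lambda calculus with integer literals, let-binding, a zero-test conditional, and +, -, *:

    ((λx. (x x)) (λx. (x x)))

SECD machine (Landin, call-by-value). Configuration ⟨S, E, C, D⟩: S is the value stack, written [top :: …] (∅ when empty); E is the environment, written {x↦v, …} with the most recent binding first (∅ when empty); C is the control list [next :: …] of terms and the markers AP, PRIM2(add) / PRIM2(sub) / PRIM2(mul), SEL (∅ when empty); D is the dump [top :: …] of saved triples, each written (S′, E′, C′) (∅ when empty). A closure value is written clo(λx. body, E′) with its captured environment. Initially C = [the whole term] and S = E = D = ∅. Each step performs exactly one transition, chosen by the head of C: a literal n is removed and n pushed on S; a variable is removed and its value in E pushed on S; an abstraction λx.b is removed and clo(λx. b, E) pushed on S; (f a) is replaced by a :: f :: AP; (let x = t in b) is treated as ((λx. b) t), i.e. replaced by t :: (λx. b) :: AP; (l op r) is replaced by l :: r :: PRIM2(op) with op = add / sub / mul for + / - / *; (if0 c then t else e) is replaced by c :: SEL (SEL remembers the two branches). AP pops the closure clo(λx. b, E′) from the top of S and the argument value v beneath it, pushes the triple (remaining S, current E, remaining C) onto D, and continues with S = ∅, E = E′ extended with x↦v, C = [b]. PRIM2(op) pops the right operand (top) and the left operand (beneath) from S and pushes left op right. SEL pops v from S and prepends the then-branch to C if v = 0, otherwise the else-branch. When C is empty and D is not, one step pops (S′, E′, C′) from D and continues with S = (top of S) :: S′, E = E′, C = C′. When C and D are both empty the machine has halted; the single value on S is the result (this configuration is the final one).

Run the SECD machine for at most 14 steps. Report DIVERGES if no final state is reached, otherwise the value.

[0] <S=∅, E=∅, C=[((λx. (x x)) (λx. (x x)))], D=∅>
[1] <S=∅, E=∅, C=[(λx. (x x)) :: (λx. (x x)) :: AP], D=∅>
[2] <S=[clo(λx. (x x), ∅)], E=∅, C=[(λx. (x x)) :: AP], D=∅>
[3] <S=[clo(λx. (x x), ∅) :: clo(λx. (x x), ∅)], E=∅, C=[AP], D=∅>
[4] <S=∅, E={x↦clo(λx. (x x), ∅)}, C=[(x x)], D=[(∅, ∅, ∅)]>
[5] <S=∅, E={x↦clo(λx. (x x), ∅)}, C=[x :: x :: AP], D=[(∅, ∅, ∅)]>
[6] <S=[clo(λx. (x x), ∅)], E={x↦clo(λx. (x x), ∅)}, C=[x :: AP], D=[(∅, ∅, ∅)]>
[7] <S=[clo(λx. (x x), ∅) :: clo(λx. (x x), ∅)], E={x↦clo(λx. (x x), ∅)}, C=[AP], D=[(∅, ∅, ∅)]>
[8] <S=∅, E={x↦clo(λx. (x x), ∅)}, C=[(x x)], D=[(∅, {x↦clo(λx. (x x), ∅)}, ∅) :: (∅, ∅, ∅)]>
[9] <S=∅, E={x↦clo(λx. (x x), ∅)}, C=[x :: x :: AP], D=[(∅, {x↦clo(λx. (x x), ∅)}, ∅) :: (∅, ∅, ∅)]>
[10] <S=[clo(λx. (x x), ∅)], E={x↦clo(λx. (x x), ∅)}, C=[x :: AP], D=[(∅, {x↦clo(λx. (x x), ∅)}, ∅) :: (∅, ∅, ∅)]>
[11] <S=[clo(λx. (x x), ∅) :: clo(λx. (x x), ∅)], E={x↦clo(λx. (x x), ∅)}, C=[AP], D=[(∅, {x↦clo(λx. (x x), ∅)}, ∅) :: (∅, ∅, ∅)]>
[12] <S=∅, E={x↦clo(λx. (x x), ∅)}, C=[(x x)], D=[(∅, {x↦clo(λx. (x x), ∅)}, ∅) :: (∅, {x↦clo(λx. (x x), ∅)}, ∅) :: (∅, ∅, ∅)]>
[13] <S=∅, E={x↦clo(λx. (x x), ∅)}, C=[x :: x :: AP], D=[(∅, {x↦clo(λx. (x x), ∅)}, ∅) :: (∅, {x↦clo(λx. (x x), ∅)}, ∅) :: (∅, ∅, ∅)]>
[14] <S=[clo(λx. (x x), ∅)], E={x↦clo(λx. (x x), ∅)}, C=[x :: AP], D=[(∅, {x↦clo(λx. (x x), ∅)}, ∅) :: (∅, {x↦clo(λx. (x x), ∅)}, ∅) :: (∅, ∅, ∅)]>
→ 14 transitions taken and the configuration is still not final: no result within 14 steps

Answer: DIVERGES (no final state within 14 steps)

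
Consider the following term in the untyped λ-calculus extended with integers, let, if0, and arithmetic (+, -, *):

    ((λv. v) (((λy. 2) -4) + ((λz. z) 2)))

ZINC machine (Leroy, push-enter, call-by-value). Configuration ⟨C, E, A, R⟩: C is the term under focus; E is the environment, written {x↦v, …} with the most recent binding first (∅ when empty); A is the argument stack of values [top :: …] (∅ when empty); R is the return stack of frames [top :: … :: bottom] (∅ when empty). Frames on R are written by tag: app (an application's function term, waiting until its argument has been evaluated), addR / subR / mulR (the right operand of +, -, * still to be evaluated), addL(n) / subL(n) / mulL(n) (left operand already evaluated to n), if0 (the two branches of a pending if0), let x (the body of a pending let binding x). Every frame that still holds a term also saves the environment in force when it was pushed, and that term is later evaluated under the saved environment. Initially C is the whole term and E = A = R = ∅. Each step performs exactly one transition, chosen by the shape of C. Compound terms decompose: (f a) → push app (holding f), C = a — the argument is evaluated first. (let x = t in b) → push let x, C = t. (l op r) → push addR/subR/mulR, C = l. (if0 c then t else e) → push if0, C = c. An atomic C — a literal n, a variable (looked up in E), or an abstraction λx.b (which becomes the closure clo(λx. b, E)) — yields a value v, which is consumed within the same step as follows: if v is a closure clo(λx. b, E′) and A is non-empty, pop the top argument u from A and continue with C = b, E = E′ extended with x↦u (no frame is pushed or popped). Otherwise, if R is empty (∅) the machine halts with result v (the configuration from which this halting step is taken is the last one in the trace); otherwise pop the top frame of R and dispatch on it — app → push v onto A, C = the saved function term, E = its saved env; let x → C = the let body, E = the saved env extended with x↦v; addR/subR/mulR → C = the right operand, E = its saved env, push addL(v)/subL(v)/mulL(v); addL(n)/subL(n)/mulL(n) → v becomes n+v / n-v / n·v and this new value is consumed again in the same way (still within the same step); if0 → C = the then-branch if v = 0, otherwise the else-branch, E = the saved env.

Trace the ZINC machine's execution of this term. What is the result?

step 0: [C=((λv. v) (((λy. 2) -4) + ((λz. z) 2))) | E=∅ | A=∅ | R=∅]
step 1: [C=(((λy. 2) -4) + ((λz. z) 2)) | E=∅ | A=∅ | R=[app]]
step 2: [C=((λy. 2) -4) | E=∅ | A=∅ | R=[addR :: app]]
step 3: [C=-4 | E=∅ | A=∅ | R=[app :: addR :: app]]
step 4: [C=(λy. 2) | E=∅ | A=[-4] | R=[addR :: app]]
step 5: [C=2 | E={y↦-4} | A=∅ | R=[addR :: app]]
step 6: [C=((λz. z) 2) | E=∅ | A=∅ | R=[addL(2) :: app]]
step 7: [C=2 | E=∅ | A=∅ | R=[app :: addL(2) :: app]]
step 8: [C=(λz. z) | E=∅ | A=[2] | R=[addL(2) :: app]]
step 9: [C=z | E={z↦2} | A=∅ | R=[addL(2) :: app]]
step 10: [C=(λv. v) | E=∅ | A=[4] | R=∅]
step 11: [C=v | E={v↦4} | A=∅ | R=∅]
→ final value 4

Answer: 4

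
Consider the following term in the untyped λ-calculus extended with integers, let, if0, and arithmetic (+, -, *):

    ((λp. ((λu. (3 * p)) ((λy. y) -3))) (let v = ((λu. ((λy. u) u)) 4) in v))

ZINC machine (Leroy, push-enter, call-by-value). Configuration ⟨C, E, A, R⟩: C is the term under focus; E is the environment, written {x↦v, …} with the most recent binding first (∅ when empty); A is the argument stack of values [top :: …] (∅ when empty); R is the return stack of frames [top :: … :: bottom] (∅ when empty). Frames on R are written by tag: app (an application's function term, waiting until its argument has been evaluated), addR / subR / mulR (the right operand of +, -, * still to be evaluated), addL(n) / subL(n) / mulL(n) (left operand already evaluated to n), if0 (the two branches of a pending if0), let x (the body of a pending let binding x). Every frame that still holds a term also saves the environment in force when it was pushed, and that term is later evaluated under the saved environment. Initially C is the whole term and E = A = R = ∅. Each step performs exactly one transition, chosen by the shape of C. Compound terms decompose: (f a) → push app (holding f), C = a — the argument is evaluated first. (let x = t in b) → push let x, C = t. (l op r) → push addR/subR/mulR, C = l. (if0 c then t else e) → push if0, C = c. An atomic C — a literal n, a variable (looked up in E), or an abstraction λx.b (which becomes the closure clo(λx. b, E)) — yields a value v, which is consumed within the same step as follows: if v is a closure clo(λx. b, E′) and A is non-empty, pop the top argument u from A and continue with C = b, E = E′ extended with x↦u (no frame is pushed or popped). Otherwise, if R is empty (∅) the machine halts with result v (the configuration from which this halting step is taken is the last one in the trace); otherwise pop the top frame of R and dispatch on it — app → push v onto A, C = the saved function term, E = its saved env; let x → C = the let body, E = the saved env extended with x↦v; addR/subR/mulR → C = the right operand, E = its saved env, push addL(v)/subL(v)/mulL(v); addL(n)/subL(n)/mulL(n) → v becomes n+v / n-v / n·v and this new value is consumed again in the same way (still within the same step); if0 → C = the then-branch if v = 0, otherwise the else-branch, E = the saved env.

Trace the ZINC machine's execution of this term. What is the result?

Answer: 12

Machine steps:
[0] [C=((λp. ((λu. (3 * p)) ((λy. y) -3))) (let v = ((λu. ((λy. u) u)) 4) in v)) | E=∅ | A=∅ | R=∅]
[1] [C=(let v = ((λu. ((λy. u) u)) 4) in v) | E=∅ | A=∅ | R=[app]]
[2] [C=((λu. ((λy. u) u)) 4) | E=∅ | A=∅ | R=[let v :: app]]
[3] [C=4 | E=∅ | A=∅ | R=[app :: let v :: app]]
[4] [C=(λu. ((λy. u) u)) | E=∅ | A=[4] | R=[let v :: app]]
[5] [C=((λy. u) u) | E={u↦4} | A=∅ | R=[let v :: app]]
[6] [C=u | E={u↦4} | A=∅ | R=[app :: let v :: app]]
[7] [C=(λy. u) | E={u↦4} | A=[4] | R=[let v :: app]]
[8] [C=u | E={y↦4, u↦4} | A=∅ | R=[let v :: app]]
[9] [C=v | E={v↦4} | A=∅ | R=[app]]
[10] [C=(λp. ((λu. (3 * p)) ((λy. y) -3))) | E=∅ | A=[4] | R=∅]
[11] [C=((λu. (3 * p)) ((λy. y) -3)) | E={p↦4} | A=∅ | R=∅]
[12] [C=((λy. y) -3) | E={p↦4} | A=∅ | R=[app]]
[13] [C=-3 | E={p↦4} | A=∅ | R=[app :: app]]
[14] [C=(λy. y) | E={p↦4} | A=[-3] | R=[app]]
[15] [C=y | E={y↦-3, p↦4} | A=∅ | R=[app]]
[16] [C=(λu. (3 * p)) | E={p↦4} | A=[-3] | R=∅]
[17] [C=(3 * p) | E={u↦-3, p↦4} | A=∅ | R=∅]
[18] [C=3 | E={u↦-3, p↦4} | A=∅ | R=[mulR]]
[19] [C=p | E={u↦-3, p↦4} | A=∅ | R=[mulL(3)]]
→ final value 12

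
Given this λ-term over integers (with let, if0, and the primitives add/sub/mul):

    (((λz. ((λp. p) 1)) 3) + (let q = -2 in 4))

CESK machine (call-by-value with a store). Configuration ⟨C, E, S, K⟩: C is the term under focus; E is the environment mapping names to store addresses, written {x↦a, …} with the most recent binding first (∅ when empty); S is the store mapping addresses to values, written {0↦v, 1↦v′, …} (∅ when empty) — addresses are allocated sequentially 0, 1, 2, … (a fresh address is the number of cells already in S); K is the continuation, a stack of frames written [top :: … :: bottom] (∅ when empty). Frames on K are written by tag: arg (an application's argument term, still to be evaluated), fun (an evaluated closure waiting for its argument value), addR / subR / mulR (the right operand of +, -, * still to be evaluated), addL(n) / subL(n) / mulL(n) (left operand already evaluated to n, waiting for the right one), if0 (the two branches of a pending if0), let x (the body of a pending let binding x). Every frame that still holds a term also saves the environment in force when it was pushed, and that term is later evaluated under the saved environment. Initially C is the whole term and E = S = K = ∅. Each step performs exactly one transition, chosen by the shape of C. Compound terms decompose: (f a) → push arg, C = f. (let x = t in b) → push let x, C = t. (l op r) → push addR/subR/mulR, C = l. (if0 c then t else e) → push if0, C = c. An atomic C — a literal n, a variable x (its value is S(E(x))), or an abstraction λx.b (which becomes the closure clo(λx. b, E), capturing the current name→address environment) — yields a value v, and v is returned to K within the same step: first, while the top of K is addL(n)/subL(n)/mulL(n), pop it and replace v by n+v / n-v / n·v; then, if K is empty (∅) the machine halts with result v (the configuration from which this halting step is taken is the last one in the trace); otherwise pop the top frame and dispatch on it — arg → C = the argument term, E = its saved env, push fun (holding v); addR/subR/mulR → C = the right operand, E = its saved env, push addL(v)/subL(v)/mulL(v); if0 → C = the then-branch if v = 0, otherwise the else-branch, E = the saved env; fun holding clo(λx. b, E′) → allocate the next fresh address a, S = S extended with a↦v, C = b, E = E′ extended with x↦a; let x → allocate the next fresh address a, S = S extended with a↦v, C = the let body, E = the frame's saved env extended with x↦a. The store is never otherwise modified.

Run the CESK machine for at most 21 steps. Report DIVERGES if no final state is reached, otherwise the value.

step 0: ⟨C=(((λz. ((λp. p) 1)) 3) + (let q = -2 in 4)); E=∅; S=∅; K=∅⟩
step 1: ⟨C=((λz. ((λp. p) 1)) 3); E=∅; S=∅; K=[addR]⟩
step 2: ⟨C=(λz. ((λp. p) 1)); E=∅; S=∅; K=[arg :: addR]⟩
step 3: ⟨C=3; E=∅; S=∅; K=[fun :: addR]⟩
step 4: ⟨C=((λp. p) 1); E={z↦0}; S={0↦3}; K=[addR]⟩
step 5: ⟨C=(λp. p); E={z↦0}; S={0↦3}; K=[arg :: addR]⟩
step 6: ⟨C=1; E={z↦0}; S={0↦3}; K=[fun :: addR]⟩
step 7: ⟨C=p; E={p↦1, z↦0}; S={0↦3, 1↦1}; K=[addR]⟩
step 8: ⟨C=(let q = -2 in 4); E=∅; S={0↦3, 1↦1}; K=[addL(1)]⟩
step 9: ⟨C=-2; E=∅; S={0↦3, 1↦1}; K=[let q :: addL(1)]⟩
step 10: ⟨C=4; E={q↦2}; S={0↦3, 1↦1, 2↦-2}; K=[addL(1)]⟩
→ final value 5

Answer: 5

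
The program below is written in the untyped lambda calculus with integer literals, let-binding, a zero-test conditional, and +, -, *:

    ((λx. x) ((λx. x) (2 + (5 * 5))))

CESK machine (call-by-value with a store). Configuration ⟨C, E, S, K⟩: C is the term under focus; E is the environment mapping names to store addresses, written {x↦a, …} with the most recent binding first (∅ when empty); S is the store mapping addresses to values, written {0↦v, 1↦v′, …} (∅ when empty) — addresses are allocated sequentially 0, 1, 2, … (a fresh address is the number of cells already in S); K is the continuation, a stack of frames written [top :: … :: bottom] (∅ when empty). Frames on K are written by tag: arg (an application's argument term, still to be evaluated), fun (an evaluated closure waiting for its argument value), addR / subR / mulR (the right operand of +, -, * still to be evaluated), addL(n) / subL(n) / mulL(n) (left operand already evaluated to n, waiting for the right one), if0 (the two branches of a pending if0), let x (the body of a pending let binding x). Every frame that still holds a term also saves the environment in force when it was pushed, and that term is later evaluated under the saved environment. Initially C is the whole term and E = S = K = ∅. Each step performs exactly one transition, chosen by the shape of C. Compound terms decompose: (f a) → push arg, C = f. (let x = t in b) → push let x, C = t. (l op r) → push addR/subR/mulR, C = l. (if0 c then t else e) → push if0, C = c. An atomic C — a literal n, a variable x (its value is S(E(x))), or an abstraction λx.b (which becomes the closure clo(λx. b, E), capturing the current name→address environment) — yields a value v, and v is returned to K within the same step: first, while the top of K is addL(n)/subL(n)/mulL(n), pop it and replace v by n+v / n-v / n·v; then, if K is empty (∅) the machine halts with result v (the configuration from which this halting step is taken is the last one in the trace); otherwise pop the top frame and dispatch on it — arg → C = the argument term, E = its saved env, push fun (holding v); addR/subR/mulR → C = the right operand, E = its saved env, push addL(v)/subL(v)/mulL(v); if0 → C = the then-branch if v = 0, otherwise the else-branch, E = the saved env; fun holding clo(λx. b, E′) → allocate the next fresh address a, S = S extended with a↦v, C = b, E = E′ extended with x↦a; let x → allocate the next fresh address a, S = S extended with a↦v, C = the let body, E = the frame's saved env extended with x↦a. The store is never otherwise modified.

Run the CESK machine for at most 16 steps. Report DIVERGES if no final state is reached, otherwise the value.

step 0: ⟨C=((λx. x) ((λx. x) (2 + (5 * 5)))); E=∅; S=∅; K=∅⟩
step 1: ⟨C=(λx. x); E=∅; S=∅; K=[arg]⟩
step 2: ⟨C=((λx. x) (2 + (5 * 5))); E=∅; S=∅; K=[fun]⟩
step 3: ⟨C=(λx. x); E=∅; S=∅; K=[arg :: fun]⟩
step 4: ⟨C=(2 + (5 * 5)); E=∅; S=∅; K=[fun :: fun]⟩
step 5: ⟨C=2; E=∅; S=∅; K=[addR :: fun :: fun]⟩
step 6: ⟨C=(5 * 5); E=∅; S=∅; K=[addL(2) :: fun :: fun]⟩
step 7: ⟨C=5; E=∅; S=∅; K=[mulR :: addL(2) :: fun :: fun]⟩
step 8: ⟨C=5; E=∅; S=∅; K=[mulL(5) :: addL(2) :: fun :: fun]⟩
step 9: ⟨C=x; E={x↦0}; S={0↦27}; K=[fun]⟩
step 10: ⟨C=x; E={x↦1}; S={0↦27, 1↦27}; K=∅⟩
→ final value 27

Answer: 27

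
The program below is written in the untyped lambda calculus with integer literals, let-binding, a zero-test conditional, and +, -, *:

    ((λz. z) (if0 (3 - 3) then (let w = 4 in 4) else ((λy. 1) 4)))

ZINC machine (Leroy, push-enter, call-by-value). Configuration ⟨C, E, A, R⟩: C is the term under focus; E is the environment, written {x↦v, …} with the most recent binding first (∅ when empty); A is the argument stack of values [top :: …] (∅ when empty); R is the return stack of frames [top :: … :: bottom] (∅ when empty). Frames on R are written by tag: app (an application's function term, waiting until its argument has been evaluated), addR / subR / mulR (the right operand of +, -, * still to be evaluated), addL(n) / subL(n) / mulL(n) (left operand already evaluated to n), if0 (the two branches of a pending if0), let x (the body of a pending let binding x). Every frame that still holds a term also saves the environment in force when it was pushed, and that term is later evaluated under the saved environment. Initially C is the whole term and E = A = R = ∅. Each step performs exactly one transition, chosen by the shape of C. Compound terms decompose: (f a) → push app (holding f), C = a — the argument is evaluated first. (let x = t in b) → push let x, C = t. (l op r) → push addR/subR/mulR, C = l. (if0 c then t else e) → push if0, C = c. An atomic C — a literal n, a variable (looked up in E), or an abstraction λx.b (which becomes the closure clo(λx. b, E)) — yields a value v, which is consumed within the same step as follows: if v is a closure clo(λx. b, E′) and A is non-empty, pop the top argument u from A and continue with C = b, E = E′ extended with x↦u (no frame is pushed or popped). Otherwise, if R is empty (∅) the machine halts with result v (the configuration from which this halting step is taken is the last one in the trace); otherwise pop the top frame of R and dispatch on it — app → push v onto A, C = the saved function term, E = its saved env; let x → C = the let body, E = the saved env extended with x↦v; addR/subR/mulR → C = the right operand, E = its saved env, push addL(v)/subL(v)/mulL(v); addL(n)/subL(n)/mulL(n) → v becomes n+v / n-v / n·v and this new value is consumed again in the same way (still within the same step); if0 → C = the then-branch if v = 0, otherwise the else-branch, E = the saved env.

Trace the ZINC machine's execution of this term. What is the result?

[0] ⟨C=((λz. z) (if0 (3 - 3) then (let w = 4 in 4) else ((λy. 1) 4))); E=∅; A=∅; R=∅⟩
[1] ⟨C=(if0 (3 - 3) then (let w = 4 in 4) else ((λy. 1) 4)); E=∅; A=∅; R=[app]⟩
[2] ⟨C=(3 - 3); E=∅; A=∅; R=[if0 :: app]⟩
[3] ⟨C=3; E=∅; A=∅; R=[subR :: if0 :: app]⟩
[4] ⟨C=3; E=∅; A=∅; R=[subL(3) :: if0 :: app]⟩
[5] ⟨C=(let w = 4 in 4); E=∅; A=∅; R=[app]⟩
[6] ⟨C=4; E=∅; A=∅; R=[let w :: app]⟩
[7] ⟨C=4; E={w↦4}; A=∅; R=[app]⟩
[8] ⟨C=(λz. z); E=∅; A=[4]; R=∅⟩
[9] ⟨C=z; E={z↦4}; A=∅; R=∅⟩
→ final value 4

Answer: 4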